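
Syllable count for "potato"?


Word: "potato"
Syllable breakdown: po-ta-to
Counting: 3 parts
= 3 syllables


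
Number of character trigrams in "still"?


Word: "still" (length 5)
Number of 3-grams = length - 3 + 1 = 5 - 3 + 1
= 3


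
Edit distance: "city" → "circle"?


Word 1: "city" (length 4)
Word 2: "circle" (length 6)
One optimal edit sequence (insert/delete/substitute each cost 1):
  1. keep 'c'
  2. keep 'i'
  3. insert 'r'  (+1)
  4. insert 'c'  (+1)
  5. substitute 't' -> 'l'  (+1)
  6. substitute 'y' -> 'e'  (+1)
Total edit operations: 4
Edit distance = 4


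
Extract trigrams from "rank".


Word: "rank" (length 4)
Number of trigrams = 4 - 3 + 1 = 2
  Position 0: "ran"
  Position 1: "ank"
Trigrams = "ran", "ank"


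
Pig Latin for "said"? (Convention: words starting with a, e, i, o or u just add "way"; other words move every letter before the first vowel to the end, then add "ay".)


Word: "said"
Starts with consonant(s) → move to end, add 'ay'
Consonant cluster: "s"
Pig Latin = "aidsay"


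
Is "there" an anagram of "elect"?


Word 1: "elect" → sorted: ceelt
Word 2: "there" → sorted: eehrt
Same letters? ceelt != eehrt
Anagram = No


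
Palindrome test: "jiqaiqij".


Word: "jiqaiqij"
Reversed: "jiqiaqij"
Forward == Backward? jiqaiqij != jiqiaqij
Palindrome = No


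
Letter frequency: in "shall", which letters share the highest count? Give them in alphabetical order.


Word: "shall"
Letter counts:
  'a': 1
  'h': 1
  'l': 2
  's': 1
Maximum count = 2
Most frequent = 'l' (2 times each)


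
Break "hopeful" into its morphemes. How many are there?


Word: "hopeful"
Morphemes: hope | -ful
Each morpheme carries meaning
= 2 morphemes


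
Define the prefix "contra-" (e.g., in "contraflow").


Prefix: contra-
As in: contraflow -> contra- + flow
Meaning = against


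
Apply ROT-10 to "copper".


Word: "copper"
Shift: 10
Each letter → (letter + shift) mod 26:
  'c' (2) + 10 = 12 → 'm'
  'o' (14) + 10 = 24 → 'y'
  'p' (15) + 10 = 25 → 'z'
  'p' (15) + 10 = 25 → 'z'
  'e' (4) + 10 = 14 → 'o'
  'r' (17) + 10 = 1 → 'b'
Result = "myzzob"


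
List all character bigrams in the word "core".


Word: "core" (length 4)
Number of bigrams = 4 - 2 + 1 = 3
  Position 0: "co"
  Position 1: "or"
  Position 2: "re"
Bigrams = "co", "or", "re"


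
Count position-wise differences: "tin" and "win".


Comparing character by character (same length = 3):
  Pos 0: 't' vs 'w' !=
  Pos 1: 'i' vs 'i' =
  Pos 2: 'n' vs 'n' =
Hamming distance = 1


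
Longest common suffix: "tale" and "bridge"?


Word 1: "tale"
Word 2: "bridge"
Comparing from end:
  Pos -1: 'e' == 'e'
  Pos -2: 'l' != 'g' (stop)
LCS = "e" (length 1)


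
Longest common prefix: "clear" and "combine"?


Word 1: "clear"
Word 2: "combine"
Comparing from start:
  Pos 0: 'c' == 'c'
  Pos 1: 'l' != 'o' (stop)
LCP = "c" (length 1)


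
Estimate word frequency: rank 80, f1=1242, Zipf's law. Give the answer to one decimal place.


Zipf's law: f(r) = f(1) / r
f(1) = 1242
f(80) = 1242 / 80
= 15.5 occurrences


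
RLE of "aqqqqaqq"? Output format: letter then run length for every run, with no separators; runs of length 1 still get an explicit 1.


String: "aqqqqaqq"
Scanning for consecutive runs:
  'a' x 1
  'q' x 4
  'a' x 1
  'q' x 2
RLE = "a1q4a1q2"


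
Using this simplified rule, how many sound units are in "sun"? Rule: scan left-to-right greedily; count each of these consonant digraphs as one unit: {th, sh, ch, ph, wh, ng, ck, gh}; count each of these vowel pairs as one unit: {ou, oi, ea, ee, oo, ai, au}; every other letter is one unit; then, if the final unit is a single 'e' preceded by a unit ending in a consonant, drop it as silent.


Word: "sun" (3 letters)
Left-to-right scan:
  [1] 's' (letter)
  [2] 'u' (letter)
  [3] 'n' (letter)
Units from scan: 3
Sound units = 3 units


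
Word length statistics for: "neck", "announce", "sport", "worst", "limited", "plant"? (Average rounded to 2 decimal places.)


Lengths: "neck"=4, "announce"=8, "sport"=5, "worst"=5, "limited"=7, "plant"=5
Sum = 34, Count = 6
Average = 34/6 = 5.67
= avg=5.67, min=4, max=8


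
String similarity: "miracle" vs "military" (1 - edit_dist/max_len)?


Word 1: "miracle" (length 7)
Word 2: "military" (length 8)
One optimal edit sequence:
  1. keep 'm'
  2. keep 'i'
  3. insert 'l'  (+1)
  4. substitute 'r' -> 'i'  (+1)
  5. substitute 'a' -> 't'  (+1)
  6. substitute 'c' -> 'a'  (+1)
  7. substitute 'l' -> 'r'  (+1)
  8. substitute 'e' -> 'y'  (+1)
Edit distance = 6
Max length = max(7, 8) = 8
Similarity = 1 - 6/8
= 0.2500


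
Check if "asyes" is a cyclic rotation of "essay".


Word: "essay", Candidate: "asyes"
Method: check if candidate is substring of word+word
"essayessay" contains "asyes"? No
Is rotation = No


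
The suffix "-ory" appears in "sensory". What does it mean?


Suffix: -ory
Example: sensory = sense + -ory, with a spelling change
Meaning = relating to / place for


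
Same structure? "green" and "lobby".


Pattern of "green": [0, 1, 2, 2, 3]
Pattern of "lobby": [0, 1, 2, 2, 3]
Patterns match
Same pattern = Yes


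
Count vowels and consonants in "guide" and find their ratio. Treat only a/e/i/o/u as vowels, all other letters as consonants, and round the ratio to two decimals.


Word: "guide"
Vowels (a,e,i,o,u): 3
Consonants: 2
Ratio = 3/2
= 1.50


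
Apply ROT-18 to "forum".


Word: "forum"
Shift: 18
Each letter → (letter + shift) mod 26:
  'f' (5) + 18 = 23 → 'x'
  'o' (14) + 18 = 6 → 'g'
  'r' (17) + 18 = 9 → 'j'
  'u' (20) + 18 = 12 → 'm'
  'm' (12) + 18 = 4 → 'e'
Result = "xgjme"


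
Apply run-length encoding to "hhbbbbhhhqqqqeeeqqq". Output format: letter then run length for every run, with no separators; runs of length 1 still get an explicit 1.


String: "hhbbbbhhhqqqqeeeqqq"
Scanning for consecutive runs:
  'h' x 2
  'b' x 4
  'h' x 3
  'q' x 4
  'e' x 3
  'q' x 3
RLE = "h2b4h3q4e3q3"


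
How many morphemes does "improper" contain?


Word: "improper"
Morphemes: im- | proper
Each morpheme carries meaning
= 2 morphemes


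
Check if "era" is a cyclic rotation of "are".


Word: "are", Candidate: "era"
Method: check if candidate is substring of word+word
"areare" contains "era"? No
Is rotation = No


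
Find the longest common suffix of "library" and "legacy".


Word 1: "library"
Word 2: "legacy"
Comparing from end:
  Pos -1: 'y' == 'y'
  Pos -2: 'r' != 'c' (stop)
LCS = "y" (length 1)


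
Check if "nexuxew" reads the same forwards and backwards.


Word: "nexuxew"
Reversed: "wexuxen"
Forward == Backward? nexuxew != wexuxen
Palindrome = No


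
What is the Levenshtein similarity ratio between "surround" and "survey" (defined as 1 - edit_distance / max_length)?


Word 1: "surround" (length 8)
Word 2: "survey" (length 6)
One optimal edit sequence:
  1. keep 's'
  2. keep 'u'
  3. delete 'r'  (+1)
  4. keep 'r'
  5. delete 'o'  (+1)
  6. substitute 'u' -> 'v'  (+1)
  7. substitute 'n' -> 'e'  (+1)
  8. substitute 'd' -> 'y'  (+1)
Edit distance = 5
Max length = max(8, 6) = 8
Similarity = 1 - 5/8
= 0.3750


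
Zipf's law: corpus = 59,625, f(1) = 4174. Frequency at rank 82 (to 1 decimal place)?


Zipf's law: f(r) = f(1) / r
f(1) = 4174
f(82) = 4174 / 82
= 50.9 occurrences


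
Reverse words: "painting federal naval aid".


Original: "painting federal naval aid"
Words (1..n): painting | federal | naval | aid
Reversed (n..1): aid | naval | federal | painting
Result = "aid naval federal painting"


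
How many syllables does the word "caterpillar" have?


Word: "caterpillar"
Syllable breakdown: cat | er | pil | lar
Counting: 4 parts
= 4 syllables


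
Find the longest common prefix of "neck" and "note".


Word 1: "neck"
Word 2: "note"
Comparing from start:
  Pos 0: 'n' == 'n'
  Pos 1: 'e' != 'o' (stop)
LCP = "n" (length 1)


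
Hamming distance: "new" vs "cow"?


Comparing character by character (same length = 3):
  Pos 0: 'n' vs 'c' !=
  Pos 1: 'e' vs 'o' !=
  Pos 2: 'w' vs 'w' =
Hamming distance = 2


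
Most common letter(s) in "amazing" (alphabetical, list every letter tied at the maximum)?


Word: "amazing"
Letter counts:
  'a': 2
  'g': 1
  'i': 1
  'm': 1
  'n': 1
  'z': 1
Maximum count = 2
Most frequent = 'a' (2 times each)


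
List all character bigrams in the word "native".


Word: "native" (length 6)
Number of bigrams = 6 - 2 + 1 = 5
  Position 0: "na"
  Position 1: "at"
  Position 2: "ti"
  Position 3: "iv"
  Position 4: "ve"
Bigrams = "na", "at", "ti", "iv", "ve"


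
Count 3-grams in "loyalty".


Word: "loyalty" (length 7)
Number of 3-grams = length - 3 + 1 = 7 - 3 + 1
= 5


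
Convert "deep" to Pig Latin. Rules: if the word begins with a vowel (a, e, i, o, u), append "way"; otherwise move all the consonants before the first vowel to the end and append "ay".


Word: "deep"
Starts with consonant(s) → move to end, add 'ay'
Consonant cluster: "d"
Pig Latin = "eepday"


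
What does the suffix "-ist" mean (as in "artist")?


Suffix: -ist
As in: artist -> art + -ist
Meaning = one who practices


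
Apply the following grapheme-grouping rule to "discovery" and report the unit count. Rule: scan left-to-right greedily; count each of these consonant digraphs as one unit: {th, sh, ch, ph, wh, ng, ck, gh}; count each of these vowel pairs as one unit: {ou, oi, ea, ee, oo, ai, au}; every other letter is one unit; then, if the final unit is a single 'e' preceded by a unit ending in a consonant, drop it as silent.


Word: "discovery" (9 letters)
Left-to-right scan:
  (1) 'd' (letter)
  (2) 'i' (letter)
  (3) 's' (letter)
  (4) 'c' (letter)
  (5) 'o' (letter)
  (6) 'v' (letter)
  (7) 'e' (letter)
  (8) 'r' (letter)
  (9) 'y' (letter)
Units from scan: 9
Sound units = 9 units


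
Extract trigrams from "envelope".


Word: "envelope" (length 8)
Number of trigrams = 8 - 3 + 1 = 6
  Position 0: "env"
  Position 1: "nve"
  Position 2: "vel"
  Position 3: "elo"
  Position 4: "lop"
  Position 5: "ope"
Trigrams = "env", "nve", "vel", "elo", "lop", "ope"


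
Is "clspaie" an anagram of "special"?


Word 1: "special" → sorted: aceilps
Word 2: "clspaie" → sorted: aceilps
Same letters? aceilps == aceilps
Anagram = Yes


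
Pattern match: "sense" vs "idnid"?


Pattern of "sense": [0, 1, 2, 0, 1]
Pattern of "idnid": [0, 1, 2, 0, 1]
Patterns match
Same pattern = Yes


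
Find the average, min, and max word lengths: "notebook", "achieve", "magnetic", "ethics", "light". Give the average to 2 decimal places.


Lengths: "notebook"=8, "achieve"=7, "magnetic"=8, "ethics"=6, "light"=5
Sum = 34, Count = 5
Average = 34/5 = 6.80
= avg=6.80, min=5, max=8


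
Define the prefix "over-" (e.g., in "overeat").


Prefix: over-
Example: overeat (over- + eat)
Meaning = excessive


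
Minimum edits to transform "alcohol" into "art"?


Word 1: "alcohol" (length 7)
Word 2: "art" (length 3)
One optimal edit sequence (insert/delete/substitute each cost 1):
  1. keep 'a'
  2. delete 'l'  (+1)
  3. delete 'c'  (+1)
  4. delete 'o'  (+1)
  5. delete 'h'  (+1)
  6. substitute 'o' -> 'r'  (+1)
  7. substitute 'l' -> 't'  (+1)
Total edit operations: 6
Edit distance = 6


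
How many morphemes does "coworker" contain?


Word: "coworker"
Morphemes: co- / work / -er
Each morpheme carries meaning
= 3 morphemes


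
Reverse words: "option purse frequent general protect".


Original: "option purse frequent general protect"
Words (1..n): option | purse | frequent | general | protect
Reversed (n..1): protect | general | frequent | purse | option
Result = "protect general frequent purse option"


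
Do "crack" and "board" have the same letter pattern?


Pattern of "crack": [0, 1, 2, 0, 3]
Pattern of "board": [0, 1, 2, 3, 4]
Patterns do not match
Same pattern = No


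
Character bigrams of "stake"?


Word: "stake" (length 5)
Number of bigrams = 5 - 2 + 1 = 4
  Position 0: "st"
  Position 1: "ta"
  Position 2: "ak"
  Position 3: "ke"
Bigrams = "st", "ta", "ak", "ke"


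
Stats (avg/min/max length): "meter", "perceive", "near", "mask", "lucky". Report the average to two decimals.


Lengths: "meter"=5, "perceive"=8, "near"=4, "mask"=4, "lucky"=5
Sum = 26, Count = 5
Average = 26/5 = 5.20
= avg=5.20, min=4, max=8


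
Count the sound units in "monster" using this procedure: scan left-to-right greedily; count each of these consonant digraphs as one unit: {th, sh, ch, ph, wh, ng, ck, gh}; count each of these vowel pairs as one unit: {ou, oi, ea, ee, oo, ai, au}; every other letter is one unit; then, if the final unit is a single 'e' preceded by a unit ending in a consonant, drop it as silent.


Word: "monster" (7 letters)
Left-to-right scan:
  1. 'm' (letter)
  2. 'o' (letter)
  3. 'n' (letter)
  4. 's' (letter)
  5. 't' (letter)
  6. 'e' (letter)
  7. 'r' (letter)
Units from scan: 7
Sound units = 7 units


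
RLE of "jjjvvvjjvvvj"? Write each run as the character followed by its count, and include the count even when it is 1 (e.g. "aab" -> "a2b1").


String: "jjjvvvjjvvvj"
Scanning for consecutive runs:
  'j' x 3
  'v' x 3
  'j' x 2
  'v' x 3
  'j' x 1
RLE = "j3v3j2v3j1"


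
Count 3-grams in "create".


Word: "create" (length 6)
Number of 3-grams = length - 3 + 1 = 6 - 3 + 1
= 4


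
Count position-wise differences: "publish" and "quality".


Comparing character by character (same length = 7):
  Pos 0: 'p' vs 'q' !=
  Pos 1: 'u' vs 'u' =
  Pos 2: 'b' vs 'a' !=
  Pos 3: 'l' vs 'l' =
  Pos 4: 'i' vs 'i' =
  Pos 5: 's' vs 't' !=
  Pos 6: 'h' vs 'y' !=
Hamming distance = 4


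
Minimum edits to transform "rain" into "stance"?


Word 1: "rain" (length 4)
Word 2: "stance" (length 6)
One optimal edit sequence (insert/delete/substitute each cost 1):
  1. insert 's'  (+1)
  2. substitute 'r' -> 't'  (+1)
  3. keep 'a'
  4. insert 'n'  (+1)
  5. substitute 'i' -> 'c'  (+1)
  6. substitute 'n' -> 'e'  (+1)
Total edit operations: 5
Edit distance = 5


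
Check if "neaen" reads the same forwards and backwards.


Word: "neaen"
Reversed: "neaen"
Forward == Backward? neaen == neaen
Palindrome = Yes


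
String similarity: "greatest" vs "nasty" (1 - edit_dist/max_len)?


Word 1: "greatest" (length 8)
Word 2: "nasty" (length 5)
One optimal edit sequence:
  1. delete 'g'  (+1)
  2. delete 'r'  (+1)
  3. substitute 'e' -> 'n'  (+1)
  4. keep 'a'
  5. delete 't'  (+1)
  6. delete 'e'  (+1)
  7. keep 's'
  8. keep 't'
  9. insert 'y'  (+1)
Edit distance = 6
Max length = max(8, 5) = 8
Similarity = 1 - 6/8
= 0.2500


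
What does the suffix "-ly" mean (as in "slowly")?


Suffix: -ly
Example: slowly (slow + -ly)
Meaning = in a manner


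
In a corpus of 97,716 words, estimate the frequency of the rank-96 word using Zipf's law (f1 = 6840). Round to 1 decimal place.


Zipf's law: f(r) = f(1) / r
f(1) = 6840
f(96) = 6840 / 96
= 71.3 occurrences


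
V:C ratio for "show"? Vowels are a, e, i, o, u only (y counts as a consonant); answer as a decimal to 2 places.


Word: "show"
Vowels (a,e,i,o,u): 1
Consonants: 3
Ratio = 1/3
= 0.33


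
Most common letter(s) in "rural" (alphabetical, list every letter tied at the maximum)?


Word: "rural"
Letter counts:
  'a': 1
  'l': 1
  'r': 2
  'u': 1
Maximum count = 2
Most frequent = 'r' (2 times each)


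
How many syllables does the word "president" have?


Word: "president"
Syllable breakdown: pres | i | dent
Counting: 3 parts
= 3 syllables


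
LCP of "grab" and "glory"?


Word 1: "grab"
Word 2: "glory"
Comparing from start:
  Pos 0: 'g' == 'g'
  Pos 1: 'r' != 'l' (stop)
LCP = "g" (length 1)


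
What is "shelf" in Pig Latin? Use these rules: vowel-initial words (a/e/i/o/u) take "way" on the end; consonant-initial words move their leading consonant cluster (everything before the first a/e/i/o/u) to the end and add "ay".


Word: "shelf"
Starts with consonant(s) → move to end, add 'ay'
Consonant cluster: "sh"
Pig Latin = "elfshay"


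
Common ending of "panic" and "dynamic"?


Word 1: "panic"
Word 2: "dynamic"
Comparing from end:
  Pos -1: 'c' == 'c'
  Pos -2: 'i' == 'i'
  Pos -3: 'n' != 'm' (stop)
LCS = "ic" (length 2)


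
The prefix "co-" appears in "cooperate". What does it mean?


Prefix: co-
As in: cooperate -> co- + operate
Meaning = together


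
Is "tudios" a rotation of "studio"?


Word: "studio", Candidate: "tudios"
Method: check if candidate is substring of word+word
"studiostudio" contains "tudios"? Yes
Is rotation = Yes


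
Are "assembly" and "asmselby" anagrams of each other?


Word 1: "assembly" → sorted: abelmssy
Word 2: "asmselby" → sorted: abelmssy
Same letters? abelmssy == abelmssy
Anagram = Yes


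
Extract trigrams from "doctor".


Word: "doctor" (length 6)
Number of trigrams = 6 - 3 + 1 = 4
  Position 0: "doc"
  Position 1: "oct"
  Position 2: "cto"
  Position 3: "tor"
Trigrams = "doc", "oct", "cto", "tor"


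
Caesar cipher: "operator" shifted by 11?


Word: "operator"
Shift: 11
Each letter → (letter + shift) mod 26:
  'o' (14) + 11 = 25 → 'z'
  'p' (15) + 11 = 0 → 'a'
  'e' (4) + 11 = 15 → 'p'
  'r' (17) + 11 = 2 → 'c'
  'a' (0) + 11 = 11 → 'l'
  't' (19) + 11 = 4 → 'e'
  'o' (14) + 11 = 25 → 'z'
  'r' (17) + 11 = 2 → 'c'
Result = "zapclezc"


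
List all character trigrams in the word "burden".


Word: "burden" (length 6)
Number of trigrams = 6 - 3 + 1 = 4
  Position 0: "bur"
  Position 1: "urd"
  Position 2: "rde"
  Position 3: "den"
Trigrams = "bur", "urd", "rde", "den"


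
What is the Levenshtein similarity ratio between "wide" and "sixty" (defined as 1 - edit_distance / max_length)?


Word 1: "wide" (length 4)
Word 2: "sixty" (length 5)
One optimal edit sequence:
  1. substitute 'w' -> 's'  (+1)
  2. keep 'i'
  3. insert 'x'  (+1)
  4. substitute 'd' -> 't'  (+1)
  5. substitute 'e' -> 'y'  (+1)
Edit distance = 4
Max length = max(4, 5) = 5
Similarity = 1 - 4/5
= 0.2000


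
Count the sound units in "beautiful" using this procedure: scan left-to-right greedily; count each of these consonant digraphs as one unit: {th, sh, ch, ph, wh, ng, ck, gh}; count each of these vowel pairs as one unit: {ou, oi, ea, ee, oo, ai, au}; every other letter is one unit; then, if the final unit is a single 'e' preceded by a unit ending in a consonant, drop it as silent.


Word: "beautiful" (9 letters)
Left-to-right scan:
  1. 'b' (letter)
  2. 'ea' (vowel-pair)
  3. 'u' (letter)
  4. 't' (letter)
  5. 'i' (letter)
  6. 'f' (letter)
  7. 'u' (letter)
  8. 'l' (letter)
Units from scan: 8
Sound units = 8 units


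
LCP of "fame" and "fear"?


Word 1: "fame"
Word 2: "fear"
Comparing from start:
  Pos 0: 'f' == 'f'
  Pos 1: 'a' != 'e' (stop)
LCP = "f" (length 1)


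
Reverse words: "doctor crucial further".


Original: "doctor crucial further"
Words (1..n): doctor | crucial | further
Reversed (n..1): further | crucial | doctor
Result = "further crucial doctor"


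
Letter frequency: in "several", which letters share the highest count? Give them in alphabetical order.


Word: "several"
Letter counts:
  'a': 1
  'e': 2
  'l': 1
  'r': 1
  's': 1
  'v': 1
Maximum count = 2
Most frequent = 'e' (2 times each)


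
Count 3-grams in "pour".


Word: "pour" (length 4)
Number of 3-grams = length - 3 + 1 = 4 - 3 + 1
= 2


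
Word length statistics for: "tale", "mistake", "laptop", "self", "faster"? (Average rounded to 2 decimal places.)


Lengths: "tale"=4, "mistake"=7, "laptop"=6, "self"=4, "faster"=6
Sum = 27, Count = 5
Average = 27/5 = 5.40
= avg=5.40, min=4, max=7


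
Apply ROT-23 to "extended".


Word: "extended"
Shift: 23
Each letter → (letter + shift) mod 26:
  'e' (4) + 23 = 1 → 'b'
  'x' (23) + 23 = 20 → 'u'
  't' (19) + 23 = 16 → 'q'
  'e' (4) + 23 = 1 → 'b'
  'n' (13) + 23 = 10 → 'k'
  'd' (3) + 23 = 0 → 'a'
  'e' (4) + 23 = 1 → 'b'
  'd' (3) + 23 = 0 → 'a'
Result = "buqbkaba"


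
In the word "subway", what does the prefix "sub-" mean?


Prefix: sub-
Example: subway (sub- + way)
Meaning = under / below


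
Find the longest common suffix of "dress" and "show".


Word 1: "dress"
Word 2: "show"
Comparing from end:
  Pos -1: 's' != 'w' (stop)
LCS = "" (length 0)


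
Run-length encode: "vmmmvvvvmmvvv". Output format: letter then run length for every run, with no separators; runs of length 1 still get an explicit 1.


String: "vmmmvvvvmmvvv"
Scanning for consecutive runs:
  'v' x 1
  'm' x 3
  'v' x 4
  'm' x 2
  'v' x 3
RLE = "v1m3v4m2v3"


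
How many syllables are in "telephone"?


Word: "telephone"
Syllable breakdown: tel-e-phone
Counting: 3 parts
= 3 syllables


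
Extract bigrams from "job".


Word: "job" (length 3)
Number of bigrams = 3 - 2 + 1 = 2
  Position 0: "jo"
  Position 1: "ob"
Bigrams = "jo", "ob"


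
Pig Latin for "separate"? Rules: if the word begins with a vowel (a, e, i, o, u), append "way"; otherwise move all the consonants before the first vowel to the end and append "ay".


Word: "separate"
Starts with consonant(s) → move to end, add 'ay'
Consonant cluster: "s"
Pig Latin = "eparatesay"


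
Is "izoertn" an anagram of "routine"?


Word 1: "routine" → sorted: einortu
Word 2: "izoertn" → sorted: einortz
Same letters? einortu != einortz
Anagram = No


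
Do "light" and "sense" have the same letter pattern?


Pattern of "light": [0, 1, 2, 3, 4]
Pattern of "sense": [0, 1, 2, 0, 1]
Patterns do not match
Same pattern = No


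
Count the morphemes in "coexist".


Word: "coexist"
Morphemes: co- / exist
Each morpheme carries meaning
= 2 morphemes


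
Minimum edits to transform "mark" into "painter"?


Word 1: "mark" (length 4)
Word 2: "painter" (length 7)
One optimal edit sequence (insert/delete/substitute each cost 1):
  1. substitute 'm' -> 'p'  (+1)
  2. keep 'a'
  3. insert 'i'  (+1)
  4. insert 'n'  (+1)
  5. insert 't'  (+1)
  6. substitute 'r' -> 'e'  (+1)
  7. substitute 'k' -> 'r'  (+1)
Total edit operations: 6
Edit distance = 6


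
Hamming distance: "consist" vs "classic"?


Comparing character by character (same length = 7):
  Pos 0: 'c' vs 'c' =
  Pos 1: 'o' vs 'l' !=
  Pos 2: 'n' vs 'a' !=
  Pos 3: 's' vs 's' =
  Pos 4: 'i' vs 's' !=
  Pos 5: 's' vs 'i' !=
  Pos 6: 't' vs 'c' !=
Hamming distance = 5


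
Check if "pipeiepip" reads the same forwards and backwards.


Word: "pipeiepip"
Reversed: "pipeiepip"
Forward == Backward? pipeiepip == pipeiepip
Palindrome = Yes


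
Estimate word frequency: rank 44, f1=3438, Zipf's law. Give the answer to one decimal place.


Zipf's law: f(r) = f(1) / r
f(1) = 3438
f(44) = 3438 / 44
= 78.1 occurrences


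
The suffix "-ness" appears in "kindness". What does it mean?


Suffix: -ness
Example: kindness (kind + -ness)
Meaning = state of being


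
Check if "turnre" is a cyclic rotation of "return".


Word: "return", Candidate: "turnre"
Method: check if candidate is substring of word+word
"returnreturn" contains "turnre"? Yes
Is rotation = Yes


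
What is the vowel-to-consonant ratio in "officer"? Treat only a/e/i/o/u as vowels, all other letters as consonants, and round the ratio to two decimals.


Word: "officer"
Vowels (a,e,i,o,u): 3
Consonants: 4
Ratio = 3/4
= 0.75


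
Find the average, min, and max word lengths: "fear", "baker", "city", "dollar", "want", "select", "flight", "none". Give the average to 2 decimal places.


Lengths: "fear"=4, "baker"=5, "city"=4, "dollar"=6, "want"=4, "select"=6, "flight"=6, "none"=4
Sum = 39, Count = 8
Average = 39/8 = 4.88
= avg=4.88, min=4, max=6


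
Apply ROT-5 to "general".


Word: "general"
Shift: 5
Each letter → (letter + shift) mod 26:
  'g' (6) + 5 = 11 → 'l'
  'e' (4) + 5 = 9 → 'j'
  'n' (13) + 5 = 18 → 's'
  'e' (4) + 5 = 9 → 'j'
  'r' (17) + 5 = 22 → 'w'
  'a' (0) + 5 = 5 → 'f'
  'l' (11) + 5 = 16 → 'q'
Result = "ljsjwfq"


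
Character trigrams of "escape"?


Word: "escape" (length 6)
Number of trigrams = 6 - 3 + 1 = 4
  Position 0: "esc"
  Position 1: "sca"
  Position 2: "cap"
  Position 3: "ape"
Trigrams = "esc", "sca", "cap", "ape"


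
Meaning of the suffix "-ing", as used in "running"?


Suffix: -ing
As in: running -> run + -ing, with a spelling change
Meaning = present participle


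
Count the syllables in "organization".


Word: "organization"
Syllable breakdown: or-gan-i-za-tion
Counting: 5 parts
= 5 syllables


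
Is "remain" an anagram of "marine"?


Word 1: "marine" → sorted: aeimnr
Word 2: "remain" → sorted: aeimnr
Same letters? aeimnr == aeimnr
Anagram = Yes


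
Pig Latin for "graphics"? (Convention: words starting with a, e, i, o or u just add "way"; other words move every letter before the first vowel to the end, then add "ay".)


Word: "graphics"
Starts with consonant(s) → move to end, add 'ay'
Consonant cluster: "gr"
Pig Latin = "aphicsgray"


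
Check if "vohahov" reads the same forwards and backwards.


Word: "vohahov"
Reversed: "vohahov"
Forward == Backward? vohahov == vohahov
Palindrome = Yes


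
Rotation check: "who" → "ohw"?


Word: "who", Candidate: "ohw"
Method: check if candidate is substring of word+word
"whowho" contains "ohw"? No
Is rotation = No


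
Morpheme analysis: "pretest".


Word: "pretest"
Morphemes: pre- + test
Each morpheme carries meaning
= 2 morphemes


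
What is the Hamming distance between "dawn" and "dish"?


Comparing character by character (same length = 4):
  Pos 0: 'd' vs 'd' =
  Pos 1: 'a' vs 'i' !=
  Pos 2: 'w' vs 's' !=
  Pos 3: 'n' vs 'h' !=
Hamming distance = 3


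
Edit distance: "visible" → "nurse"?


Word 1: "visible" (length 7)
Word 2: "nurse" (length 5)
One optimal edit sequence (insert/delete/substitute each cost 1):
  1. delete 'v'  (+1)
  2. delete 'i'  (+1)
  3. substitute 's' -> 'n'  (+1)
  4. substitute 'i' -> 'u'  (+1)
  5. substitute 'b' -> 'r'  (+1)
  6. substitute 'l' -> 's'  (+1)
  7. keep 'e'
Total edit operations: 6
Edit distance = 6


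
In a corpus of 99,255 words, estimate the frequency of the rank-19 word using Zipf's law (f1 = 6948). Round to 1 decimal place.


Zipf's law: f(r) = f(1) / r
f(1) = 6948
f(19) = 6948 / 19
= 365.7 occurrences


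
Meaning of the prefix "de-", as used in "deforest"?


Prefix: de-
Example: deforest = de- + forest
Meaning = remove / reverse


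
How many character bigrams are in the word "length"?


Word: "length" (length 6)
Number of 2-grams = length - 2 + 1 = 6 - 2 + 1
= 5


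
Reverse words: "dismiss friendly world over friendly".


Original: "dismiss friendly world over friendly"
Words (1..n): dismiss | friendly | world | over | friendly
Reversed (n..1): friendly | over | world | friendly | dismiss
Result = "friendly over world friendly dismiss"


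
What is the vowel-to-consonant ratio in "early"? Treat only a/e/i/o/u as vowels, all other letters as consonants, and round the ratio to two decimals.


Word: "early"
Vowels (a,e,i,o,u): 2
Consonants: 3
Ratio = 2/3
= 0.67


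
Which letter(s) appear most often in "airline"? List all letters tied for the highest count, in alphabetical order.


Word: "airline"
Letter counts:
  'a': 1
  'e': 1
  'i': 2
  'l': 1
  'n': 1
  'r': 1
Maximum count = 2
Most frequent = 'i' (2 times each)


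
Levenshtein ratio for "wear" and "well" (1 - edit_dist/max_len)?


Word 1: "wear" (length 4)
Word 2: "well" (length 4)
One optimal edit sequence:
  1. keep 'w'
  2. keep 'e'
  3. substitute 'a' -> 'l'  (+1)
  4. substitute 'r' -> 'l'  (+1)
Edit distance = 2
Max length = max(4, 4) = 4
Similarity = 1 - 2/4
= 0.5000


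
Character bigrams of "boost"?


Word: "boost" (length 5)
Number of bigrams = 5 - 2 + 1 = 4
  Position 0: "bo"
  Position 1: "oo"
  Position 2: "os"
  Position 3: "st"
Bigrams = "bo", "oo", "os", "st"


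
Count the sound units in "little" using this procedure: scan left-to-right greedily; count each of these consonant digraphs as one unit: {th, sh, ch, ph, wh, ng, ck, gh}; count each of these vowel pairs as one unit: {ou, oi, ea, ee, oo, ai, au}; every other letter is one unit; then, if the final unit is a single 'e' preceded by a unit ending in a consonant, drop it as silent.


Word: "little" (6 letters)
Left-to-right scan:
  (1) 'l' (letter)
  (2) 'i' (letter)
  (3) 't' (letter)
  (4) 't' (letter)
  (5) 'l' (letter)
  (6) 'e' (letter)
Units from scan: 6
Final unit is 'e' after a consonant -> drop as silent (-1)
Sound units = 5 units


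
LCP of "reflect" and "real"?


Word 1: "reflect"
Word 2: "real"
Comparing from start:
  Pos 0: 'r' == 'r'
  Pos 1: 'e' == 'e'
  Pos 2: 'f' != 'a' (stop)
LCP = "re" (length 2)


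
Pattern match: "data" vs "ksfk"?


Pattern of "data": [0, 1, 2, 1]
Pattern of "ksfk": [0, 1, 2, 0]
Patterns do not match
Same pattern = No


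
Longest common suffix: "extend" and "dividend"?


Word 1: "extend"
Word 2: "dividend"
Comparing from end:
  Pos -1: 'd' == 'd'
  Pos -2: 'n' == 'n'
  Pos -3: 'e' == 'e'
  Pos -4: 't' != 'd' (stop)
LCS = "end" (length 3)


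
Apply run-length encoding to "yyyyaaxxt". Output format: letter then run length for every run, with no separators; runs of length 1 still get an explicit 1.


String: "yyyyaaxxt"
Scanning for consecutive runs:
  'y' x 4
  'a' x 2
  'x' x 2
  't' x 1
RLE = "y4a2x2t1"


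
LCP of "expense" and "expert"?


Word 1: "expense"
Word 2: "expert"
Comparing from start:
  Pos 0: 'e' == 'e'
  Pos 1: 'x' == 'x'
  Pos 2: 'p' == 'p'
  Pos 3: 'e' == 'e'
  Pos 4: 'n' != 'r' (stop)
LCP = "expe" (length 4)


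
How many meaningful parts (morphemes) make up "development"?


Word: "development"
Morphemes: develop + -ment
Each morpheme carries meaning
= 2 morphemes


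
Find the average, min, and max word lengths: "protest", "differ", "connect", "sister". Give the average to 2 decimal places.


Lengths: "protest"=7, "differ"=6, "connect"=7, "sister"=6
Sum = 26, Count = 4
Average = 26/4 = 6.50
= avg=6.50, min=6, max=7


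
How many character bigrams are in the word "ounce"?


Word: "ounce" (length 5)
Number of 2-grams = length - 2 + 1 = 5 - 2 + 1
= 4


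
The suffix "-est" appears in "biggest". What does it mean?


Suffix: -est
Example: biggest = big + -est, with a spelling change
Meaning = most


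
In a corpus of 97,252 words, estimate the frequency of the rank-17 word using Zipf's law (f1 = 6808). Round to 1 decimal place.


Zipf's law: f(r) = f(1) / r
f(1) = 6808
f(17) = 6808 / 17
= 400.5 occurrences


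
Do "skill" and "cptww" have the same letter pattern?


Pattern of "skill": [0, 1, 2, 3, 3]
Pattern of "cptww": [0, 1, 2, 3, 3]
Patterns match
Same pattern = Yes


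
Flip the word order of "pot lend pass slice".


Original: "pot lend pass slice"
Words (1..n): pot | lend | pass | slice
Reversed (n..1): slice | pass | lend | pot
Result = "slice pass lend pot"


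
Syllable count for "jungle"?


Word: "jungle"
Syllable breakdown: jun | gle
Counting: 2 parts
= 2 syllables


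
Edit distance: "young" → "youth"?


Word 1: "young" (length 5)
Word 2: "youth" (length 5)
One optimal edit sequence (insert/delete/substitute each cost 1):
  1. keep 'y'
  2. keep 'o'
  3. keep 'u'
  4. substitute 'n' -> 't'  (+1)
  5. substitute 'g' -> 'h'  (+1)
Total edit operations: 2
Edit distance = 2


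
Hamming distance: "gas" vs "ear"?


Comparing character by character (same length = 3):
  Pos 0: 'g' vs 'e' !=
  Pos 1: 'a' vs 'a' =
  Pos 2: 's' vs 'r' !=
Hamming distance = 2


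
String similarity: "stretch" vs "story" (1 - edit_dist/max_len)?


Word 1: "stretch" (length 7)
Word 2: "story" (length 5)
One optimal edit sequence:
  1. keep 's'
  2. keep 't'
  3. delete 'r'  (+1)
  4. delete 'e'  (+1)
  5. substitute 't' -> 'o'  (+1)
  6. substitute 'c' -> 'r'  (+1)
  7. substitute 'h' -> 'y'  (+1)
Edit distance = 5
Max length = max(7, 5) = 7
Similarity = 1 - 5/7
= 0.2857


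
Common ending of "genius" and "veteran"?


Word 1: "genius"
Word 2: "veteran"
Comparing from end:
  Pos -1: 's' != 'n' (stop)
LCS = "" (length 0)


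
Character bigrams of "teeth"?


Word: "teeth" (length 5)
Number of bigrams = 5 - 2 + 1 = 4
  Position 0: "te"
  Position 1: "ee"
  Position 2: "et"
  Position 3: "th"
Bigrams = "te", "ee", "et", "th"


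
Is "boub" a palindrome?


Word: "boub"
Reversed: "buob"
Forward == Backward? boub != buob
Palindrome = No


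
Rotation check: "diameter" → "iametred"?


Word: "diameter", Candidate: "iametred"
Method: check if candidate is substring of word+word
"diameterdiameter" contains "iametred"? No
Is rotation = No


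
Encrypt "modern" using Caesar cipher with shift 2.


Word: "modern"
Shift: 2
Each letter → (letter + shift) mod 26:
  'm' (12) + 2 = 14 → 'o'
  'o' (14) + 2 = 16 → 'q'
  'd' (3) + 2 = 5 → 'f'
  'e' (4) + 2 = 6 → 'g'
  'r' (17) + 2 = 19 → 't'
  'n' (13) + 2 = 15 → 'p'
Result = "oqfgtp"


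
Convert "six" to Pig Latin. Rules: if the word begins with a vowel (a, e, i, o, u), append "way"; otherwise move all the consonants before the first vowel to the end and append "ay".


Word: "six"
Starts with consonant(s) → move to end, add 'ay'
Consonant cluster: "s"
Pig Latin = "ixsay"


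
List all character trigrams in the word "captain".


Word: "captain" (length 7)
Number of trigrams = 7 - 3 + 1 = 5
  Position 0: "cap"
  Position 1: "apt"
  Position 2: "pta"
  Position 3: "tai"
  Position 4: "ain"
Trigrams = "cap", "apt", "pta", "tai", "ain"


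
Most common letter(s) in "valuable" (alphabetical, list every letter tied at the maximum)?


Word: "valuable"
Letter counts:
  'a': 2
  'b': 1
  'e': 1
  'l': 2
  'u': 1
  'v': 1
Maximum count = 2
Most frequent = 'a', 'l' (2 times each)


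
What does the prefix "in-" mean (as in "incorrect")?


Prefix: in-
As in: incorrect -> in- + correct
Meaning = not / into


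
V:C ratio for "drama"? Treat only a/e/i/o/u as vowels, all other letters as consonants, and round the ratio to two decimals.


Word: "drama"
Vowels (a,e,i,o,u): 2
Consonants: 3
Ratio = 2/3
= 0.67


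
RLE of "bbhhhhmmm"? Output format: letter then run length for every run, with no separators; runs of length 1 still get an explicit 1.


String: "bbhhhhmmm"
Scanning for consecutive runs:
  'b' x 2
  'h' x 4
  'm' x 3
RLE = "b2h4m3"


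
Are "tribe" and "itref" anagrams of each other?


Word 1: "tribe" → sorted: beirt
Word 2: "itref" → sorted: efirt
Same letters? beirt != efirt
Anagram = No


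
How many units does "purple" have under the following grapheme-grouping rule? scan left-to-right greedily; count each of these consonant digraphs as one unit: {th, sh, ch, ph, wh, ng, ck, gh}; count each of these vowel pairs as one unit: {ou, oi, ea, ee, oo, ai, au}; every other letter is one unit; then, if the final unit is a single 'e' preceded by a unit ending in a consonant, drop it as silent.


Word: "purple" (6 letters)
Left-to-right scan:
  [1] 'p' (letter)
  [2] 'u' (letter)
  [3] 'r' (letter)
  [4] 'p' (letter)
  [5] 'l' (letter)
  [6] 'e' (letter)
Units from scan: 6
Final unit is 'e' after a consonant -> drop as silent (-1)
Sound units = 5 units


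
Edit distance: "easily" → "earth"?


Word 1: "easily" (length 6)
Word 2: "earth" (length 5)
One optimal edit sequence (insert/delete/substitute each cost 1):
  1. keep 'e'
  2. keep 'a'
  3. delete 's'  (+1)
  4. substitute 'i' -> 'r'  (+1)
  5. substitute 'l' -> 't'  (+1)
  6. substitute 'y' -> 'h'  (+1)
Total edit operations: 4
Edit distance = 4


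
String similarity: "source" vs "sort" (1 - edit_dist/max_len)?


Word 1: "source" (length 6)
Word 2: "sort" (length 4)
One optimal edit sequence:
  1. keep 's'
  2. keep 'o'
  3. delete 'u'  (+1)
  4. keep 'r'
  5. delete 'c'  (+1)
  6. substitute 'e' -> 't'  (+1)
Edit distance = 3
Max length = max(6, 4) = 6
Similarity = 1 - 3/6
= 0.5000


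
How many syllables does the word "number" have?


Word: "number"
Syllable breakdown: num / ber
Counting: 2 parts
= 2 syllables


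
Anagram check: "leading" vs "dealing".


Word 1: "leading" → sorted: adegiln
Word 2: "dealing" → sorted: adegiln
Same letters? adegiln == adegiln
Anagram = Yes


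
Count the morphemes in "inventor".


Word: "inventor"
Morphemes: invent / -or
Each morpheme carries meaning
= 2 morphemes


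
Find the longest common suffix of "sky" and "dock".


Word 1: "sky"
Word 2: "dock"
Comparing from end:
  Pos -1: 'y' != 'k' (stop)
LCS = "" (length 0)


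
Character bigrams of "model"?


Word: "model" (length 5)
Number of bigrams = 5 - 2 + 1 = 4
  Position 0: "mo"
  Position 1: "od"
  Position 2: "de"
  Position 3: "el"
Bigrams = "mo", "od", "de", "el"


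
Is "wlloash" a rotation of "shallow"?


Word: "shallow", Candidate: "wlloash"
Method: check if candidate is substring of word+word
"shallowshallow" contains "wlloash"? No
Is rotation = No


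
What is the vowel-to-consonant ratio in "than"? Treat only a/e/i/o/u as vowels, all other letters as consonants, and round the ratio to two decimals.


Word: "than"
Vowels (a,e,i,o,u): 1
Consonants: 3
Ratio = 1/3
= 0.33


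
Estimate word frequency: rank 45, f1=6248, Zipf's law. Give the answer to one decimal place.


Zipf's law: f(r) = f(1) / r
f(1) = 6248
f(45) = 6248 / 45
= 138.8 occurrences


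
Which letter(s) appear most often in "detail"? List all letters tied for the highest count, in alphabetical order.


Word: "detail"
Letter counts:
  'a': 1
  'd': 1
  'e': 1
  'i': 1
  'l': 1
  't': 1
Maximum count = 1
Most frequent = 'a', 'd', 'e', 'i', 'l', 't' (1 time each)


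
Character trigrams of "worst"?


Word: "worst" (length 5)
Number of trigrams = 5 - 3 + 1 = 3
  Position 0: "wor"
  Position 1: "ors"
  Position 2: "rst"
Trigrams = "wor", "ors", "rst"


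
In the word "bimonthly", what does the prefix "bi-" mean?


Prefix: bi-
Example: bimonthly = bi- + monthly
Meaning = two


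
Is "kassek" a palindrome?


Word: "kassek"
Reversed: "kessak"
Forward == Backward? kassek != kessak
Palindrome = No


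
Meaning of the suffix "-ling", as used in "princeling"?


Suffix: -ling
Example: princeling = prince + -ling
Meaning = small / young


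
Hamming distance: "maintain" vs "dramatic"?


Comparing character by character (same length = 8):
  Pos 0: 'm' vs 'd' !=
  Pos 1: 'a' vs 'r' !=
  Pos 2: 'i' vs 'a' !=
  Pos 3: 'n' vs 'm' !=
  Pos 4: 't' vs 'a' !=
  Pos 5: 'a' vs 't' !=
  Pos 6: 'i' vs 'i' =
  Pos 7: 'n' vs 'c' !=
Hamming distance = 7


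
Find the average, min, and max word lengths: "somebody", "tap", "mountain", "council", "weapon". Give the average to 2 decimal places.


Lengths: "somebody"=8, "tap"=3, "mountain"=8, "council"=7, "weapon"=6
Sum = 32, Count = 5
Average = 32/5 = 6.40
= avg=6.40, min=3, max=8


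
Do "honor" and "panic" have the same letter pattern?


Pattern of "honor": [0, 1, 2, 1, 3]
Pattern of "panic": [0, 1, 2, 3, 4]
Patterns do not match
Same pattern = No


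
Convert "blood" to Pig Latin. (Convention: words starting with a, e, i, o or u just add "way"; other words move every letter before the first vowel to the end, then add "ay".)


Word: "blood"
Starts with consonant(s) → move to end, add 'ay'
Consonant cluster: "bl"
Pig Latin = "oodblay"


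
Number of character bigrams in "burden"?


Word: "burden" (length 6)
Number of 2-grams = length - 2 + 1 = 6 - 2 + 1
= 5


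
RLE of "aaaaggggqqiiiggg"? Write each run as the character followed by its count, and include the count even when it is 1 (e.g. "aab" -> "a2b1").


String: "aaaaggggqqiiiggg"
Scanning for consecutive runs:
  'a' x 4
  'g' x 4
  'q' x 2
  'i' x 3
  'g' x 3
RLE = "a4g4q2i3g3"


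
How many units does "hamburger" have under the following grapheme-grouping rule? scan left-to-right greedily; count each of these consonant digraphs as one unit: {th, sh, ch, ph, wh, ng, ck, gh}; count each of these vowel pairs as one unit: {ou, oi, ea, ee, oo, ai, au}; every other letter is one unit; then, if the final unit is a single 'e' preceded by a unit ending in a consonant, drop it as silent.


Word: "hamburger" (9 letters)
Left-to-right scan:
  1. 'h' (letter)
  2. 'a' (letter)
  3. 'm' (letter)
  4. 'b' (letter)
  5. 'u' (letter)
  6. 'r' (letter)
  7. 'g' (letter)
  8. 'e' (letter)
  9. 'r' (letter)
Units from scan: 9
Sound units = 9 units
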